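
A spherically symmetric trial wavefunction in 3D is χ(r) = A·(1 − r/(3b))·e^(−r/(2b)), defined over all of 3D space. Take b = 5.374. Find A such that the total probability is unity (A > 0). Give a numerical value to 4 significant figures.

We need A² ∫|f|² 4πr² dr = 1, taking the integral from 0 to ∞.
The angular integral contributes 4π, leaving ∫₀^∞ r²|χ|² dr.
Recall ∫₀^∞ r^m e^(−r/β) dr = m!·β^(m+1), the integral (without the A² prefactor) comes out to 8·π·b^3/3.
Setting this equal to 1 gives A² = 1/(8·π·b^3/3).
Substituting b = 5.374 gives A² = 0.00076911, so A = 0.027733.

A ≈ 0.02773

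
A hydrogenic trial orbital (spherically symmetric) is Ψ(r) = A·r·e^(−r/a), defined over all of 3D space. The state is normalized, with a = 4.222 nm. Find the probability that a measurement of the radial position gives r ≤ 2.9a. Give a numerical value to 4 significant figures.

P ≈ 0.6873

With dV = 4πr²dr, the probability is ∫|Ψ|² dV over r ≤ 2.9a.
A² is fixed by ∫₀^∞ 4πr²|Ψ|² dr = 1, i.e. A² = (3·π·a^5)^(−1).
Substituting u = r/a, A², 4π and the length scale all cancel in the ratio: P = ∫_{0}^{2.9} u^4·e^(-2·u) du / ∫_{0}^{∞} u^4·e^(-2·u) du.
Using ∫ u^4·e^(-2·u) du = -(u^4/2 + u^3 + 3·u^2/2 + 3·u/2 + 3/4)·e^(-2·u), the numerator is ≈ 0.515461 and the denominator is 3/4.
This evaluates to P = 0.68728.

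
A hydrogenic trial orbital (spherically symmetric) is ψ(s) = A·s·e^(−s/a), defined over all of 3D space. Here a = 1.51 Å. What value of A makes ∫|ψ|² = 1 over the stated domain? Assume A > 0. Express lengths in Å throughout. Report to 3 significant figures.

We need A² ∫|f|² 4πs² ds = 1, taking the integral from 0 to ∞.
With ∫₀^∞ s^4 e^(−αs) ds = 4!/α^5, the integral (without the A² prefactor) comes out to 3·π·a^5.
Substituting a = 1.51 gives A² = 0.01352, so A = 0.1163.

A ≈ 0.116 Å^(-5/2)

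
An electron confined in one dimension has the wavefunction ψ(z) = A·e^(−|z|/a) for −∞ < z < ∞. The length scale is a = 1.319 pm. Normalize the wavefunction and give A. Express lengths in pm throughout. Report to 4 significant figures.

A ≈ 0.8707 pm^(-1/2)

We need A² ∫|f|² dz = 1, taking the integral from −∞ to ∞.
∫|ψ|² dz = A²·(a).
Hence A² = 1/[a].
With a = 1.319: A² = 0.75815 and A = 0.87072.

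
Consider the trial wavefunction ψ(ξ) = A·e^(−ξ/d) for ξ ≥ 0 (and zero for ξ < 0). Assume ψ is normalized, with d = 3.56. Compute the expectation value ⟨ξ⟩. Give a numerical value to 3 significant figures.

The expectation value is the |ψ|²-weighted average of ξ: ∫ ξ|ψ|² dξ.
Using ∫₀^∞ ξⁿ e^(−αξ) dξ = n!/αⁿ⁺¹, since the A² factors cancel between numerator and denominator, ⟨ξ⟩ = d/2.
Putting d = 3.56 gives 1.780.

⟨ξ⟩ ≈ 1.78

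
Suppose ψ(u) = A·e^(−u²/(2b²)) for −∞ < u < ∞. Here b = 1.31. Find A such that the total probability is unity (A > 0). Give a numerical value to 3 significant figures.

A ≈ 0.656

We need A² ∫|f|² du = 1, taking the integral from −∞ to ∞.
The integral (without the A² prefactor) comes out to √(π)·b.
So A² = (√(π)·b)^(−1).
Substituting b = 1.31 gives A² = 0.4307, so A = 0.6563.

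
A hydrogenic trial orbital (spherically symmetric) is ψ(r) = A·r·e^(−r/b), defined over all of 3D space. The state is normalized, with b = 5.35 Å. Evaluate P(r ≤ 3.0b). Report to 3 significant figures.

P = ∫ |ψ|² 4πr² dr over r ≤ 3.0b.
The full normalization integral is A²·[3·π·b^5] = 1, fixing A².
Substituting u = r/b, A², 4π and the length scale all cancel in the ratio: P = ∫_{0}^{3.0} u^4·e^(-2·u) du / ∫_{0}^{∞} u^4·e^(-2·u) du.
With ∫ u^4·e^(-2·u) du = -(u^4/2 + u^3 + 3·u^2/2 + 3·u/2 + 3/4)·e^(-2·u) + C, the region integral is 3/4 - 345·e^(-6)/4 and the full one is 3/4.
This evaluates to P = 0.7149.

P ≈ 0.715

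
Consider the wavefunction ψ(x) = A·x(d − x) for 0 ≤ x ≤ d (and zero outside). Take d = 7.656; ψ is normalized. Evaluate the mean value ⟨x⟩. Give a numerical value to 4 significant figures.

⟨x⟩ = ∫ x |ψ|² dx over the full domain.
Since the A² factors cancel between numerator and denominator, ⟨x⟩ = d/2.
With d = 7.656, ⟨x⟩ = 3.8280.

⟨x⟩ ≈ 3.828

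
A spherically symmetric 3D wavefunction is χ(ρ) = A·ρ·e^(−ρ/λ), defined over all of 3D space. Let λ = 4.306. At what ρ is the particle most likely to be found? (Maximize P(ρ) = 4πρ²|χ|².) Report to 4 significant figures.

Differentiate P(ρ) = 4πρ²|χ|² with respect to ρ and set to zero.
This gives ρ = 2·λ.
With λ = 4.306, the most probable radial distance is 8.6120.

ρ ≈ 8.612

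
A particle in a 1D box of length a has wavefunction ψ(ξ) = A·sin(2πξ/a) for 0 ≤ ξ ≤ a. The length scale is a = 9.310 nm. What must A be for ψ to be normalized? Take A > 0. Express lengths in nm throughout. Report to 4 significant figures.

A ≈ 0.4635 nm^(-1/2)

We need A² ∫|f|² dξ = 1, taking the integral from 0 to a.
With ψ = A·sin(2πξ/a), the integral evaluates to A²·[a/2].
Plugging in a = 9.310 yields A = 0.46349.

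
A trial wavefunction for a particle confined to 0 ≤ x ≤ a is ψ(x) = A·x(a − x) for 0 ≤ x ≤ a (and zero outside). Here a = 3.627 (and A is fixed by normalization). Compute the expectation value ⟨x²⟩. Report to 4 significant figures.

The expectation value is the |ψ|²-weighted average of x^2: ∫ x^2|ψ|² dx.
Expanding the polynomial and integrating term by term, evaluating both integrals, ⟨x²⟩ = 2·a^2/7.
With a = 3.627, ⟨x^2⟩ = 3.7586.

⟨x^2⟩ ≈ 3.759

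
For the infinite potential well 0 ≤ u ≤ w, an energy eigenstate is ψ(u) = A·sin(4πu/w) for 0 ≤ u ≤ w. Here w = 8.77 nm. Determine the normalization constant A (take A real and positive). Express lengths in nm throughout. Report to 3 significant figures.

A ≈ 0.478 nm^(-1/2)

The normalization condition is ∫|ψ|² du = 1 from 0 to w.
With ∫₀^w sin²(nπu/w) du = w/2, ∫|ψ|² du = A²·(w/2).
Hence A² = 1/[w/2].
Plugging in w = 8.77 yields A = 0.4775.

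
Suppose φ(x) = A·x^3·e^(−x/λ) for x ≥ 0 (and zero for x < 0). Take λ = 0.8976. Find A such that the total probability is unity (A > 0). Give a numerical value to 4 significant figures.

We need A² ∫|f|² dx = 1, taking the integral from 0 to ∞.
With ∫₀^∞ x^6 e^(−αx) dx = 6!/α^7, ∫|φ|² dx = A²·(45·λ^7/8).
Hence A² = 1/[45·λ^7/8].
With λ = 0.8976: A² = 0.37870 and A = 0.61539.

A ≈ 0.6154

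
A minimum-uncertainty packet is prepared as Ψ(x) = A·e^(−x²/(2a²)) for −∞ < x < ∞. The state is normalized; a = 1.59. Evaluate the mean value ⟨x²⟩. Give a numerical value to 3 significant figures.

⟨x^2⟩ ≈ 1.26

By definition ⟨x²⟩ = ∫ x^2 |Ψ(x)|² dx.
Since the A² factors cancel between numerator and denominator, ⟨x²⟩ = a^2/2.
With a = 1.59, ⟨x^2⟩ = 1.264.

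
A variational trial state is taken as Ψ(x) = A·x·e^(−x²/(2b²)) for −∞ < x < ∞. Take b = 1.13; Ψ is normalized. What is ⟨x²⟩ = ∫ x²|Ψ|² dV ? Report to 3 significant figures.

⟨x^2⟩ ≈ 1.92

⟨x²⟩ = ∫ x^2 |Ψ|² dx over the full domain.
Using the Gaussian integral ∫_{−∞}^{∞} e^(−αx²) dx = √(π/α), the ratio of the moment integral to the normalization integral gives ⟨x²⟩ = 3·b^2/2.
With b = 1.13, ⟨x^2⟩ = 1.915.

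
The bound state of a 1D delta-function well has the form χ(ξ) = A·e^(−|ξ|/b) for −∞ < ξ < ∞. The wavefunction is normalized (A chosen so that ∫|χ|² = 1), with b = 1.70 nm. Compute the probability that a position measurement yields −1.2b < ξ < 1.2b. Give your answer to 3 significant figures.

P ≈ 0.909

P = ∫_{−1.2b}^{1.2b} |χ(ξ)|² dξ.
With A² fixed by ∫|χ|² = 1, i.e. A² = (b)^(−1), substitute and integrate.
Both integrals are even about ξ = 0, so only the ξ ≥ 0 halves are needed (the factors of 2 cancel). In terms of u = ξ/b (A² and the length scale cancel between numerator and denominator), P = [∫_{0}^{1.2} e^(-2·u) du] / [∫_{0}^{∞} e^(-2·u) du].
Using ∫ e^(-2·u) du = -e^(-2·u)/2, the numerator is 1/2 - e^(-12/5)/2 and the denominator is 1/2.
Evaluating gives P = 0.9093.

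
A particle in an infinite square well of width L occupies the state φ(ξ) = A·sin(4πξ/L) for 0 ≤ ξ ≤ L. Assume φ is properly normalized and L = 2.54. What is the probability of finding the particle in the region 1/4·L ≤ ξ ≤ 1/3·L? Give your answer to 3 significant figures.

|φ|² is the probability density, so P = ∫_{1/4·L}^{1/3·L} |φ|² dξ.
Since A² = 1/(L/2), this is the region integral divided by the full normalization integral.
Substituting u = ξ/L, A² and the length scale cancel in the ratio: P = ∫_{1/4}^{1/3} sin(4·π·u)^2 du / ∫_{0}^{1} sin(4·π·u)^2 du.
With ∫ sin(4·π·u)^2 du = u/2 - sin(4·π·u)·cos(4·π·u)/(8·π) + C, the region integral is -√(3)/(32·π) + 1/24 and the full one is 1/2.
This works out to P = (-√(3)/16 + π/12)/π.

P ≈ 0.0489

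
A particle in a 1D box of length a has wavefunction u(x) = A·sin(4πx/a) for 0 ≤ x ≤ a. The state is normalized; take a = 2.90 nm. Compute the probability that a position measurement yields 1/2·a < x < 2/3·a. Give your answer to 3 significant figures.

The probability is P = ∫ |u|² dx over [1/2·a, 2/3·a].
With A² fixed by ∫|u|² = 1, i.e. A² = (a/2)^(−1), substitute and integrate.
Substituting t = x/a, A² and the length scale cancel in the ratio: P = ∫_{1/2}^{2/3} sin(4·π·t)^2 dt / ∫_{0}^{1} sin(4·π·t)^2 dt.
Using ∫ sin(4·π·t)^2 dt = t/2 - sin(4·π·t)·cos(4·π·t)/(8·π), the numerator is √(3)/(32·π) + 1/12 and the denominator is 1/2.
Evaluating gives P = (√(3)/16 + π/6)/π.

P ≈ 0.201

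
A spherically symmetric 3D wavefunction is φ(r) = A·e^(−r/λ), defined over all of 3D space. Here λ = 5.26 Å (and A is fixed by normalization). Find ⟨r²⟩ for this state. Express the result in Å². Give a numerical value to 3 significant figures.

By definition ⟨r²⟩ = ∫ r^2 |φ(r)|² 4πr² dr.
Using ∫₀^∞ rⁿ e^(−αr) dr = n!/αⁿ⁺¹, the ratio of the moment integral to the normalization integral gives ⟨r²⟩ = 3·λ^2.
With λ = 5.26, ⟨r^2⟩ = 83.00.

⟨r^2⟩ ≈ 83.0 Å^2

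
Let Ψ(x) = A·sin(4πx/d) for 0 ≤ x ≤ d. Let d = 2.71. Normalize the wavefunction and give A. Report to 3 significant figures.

Normalization requires ∫|Ψ|² dx = 1, integrated from 0 to d.
With ∫₀^d sin²(nπx/d) dx = d/2, with Ψ = A·sin(4πx/d), the integral evaluates to A²·[d/2].
So A² = (d/2)^(−1).
Plugging in d = 2.71 yields A = 0.8591.

A ≈ 0.859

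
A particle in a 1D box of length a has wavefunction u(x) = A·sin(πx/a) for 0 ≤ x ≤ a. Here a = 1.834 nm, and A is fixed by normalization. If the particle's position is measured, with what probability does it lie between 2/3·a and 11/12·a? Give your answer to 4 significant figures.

P ≈ 0.1917

The probability is P = ∫ |u|² dx over [2/3·a, 11/12·a].
The normalization integral ∫|u|²dx over the whole domain equals a/2·A², and A² cancels in the ratio.
Let t = x/a; then A² and the length scale cancel, so P = ∫_{2/3}^{11/12} sin(π·t)^2 dt ÷ ∫_{0}^{1} sin(π·t)^2 dt.
Using ∫ sin(π·t)^2 dt = t/2 - sin(2·π·t)/(4·π), the numerator is -√(3)/(8·π) + 1/(8·π) + 1/8 and the denominator is 1/2.
The result is P = (-√(3) + 1 + π)/(4·π).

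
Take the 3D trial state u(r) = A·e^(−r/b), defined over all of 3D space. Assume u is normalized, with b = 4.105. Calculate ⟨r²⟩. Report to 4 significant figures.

⟨r^2⟩ ≈ 50.55

⟨r²⟩ = ∫ r^2 |u|² 4πr² dr over the full domain.
Using ∫₀^∞ rⁿ e^(−αr) dr = n!/αⁿ⁺¹, evaluating both integrals, ⟨r²⟩ = 3·b^2.
With b = 4.105, ⟨r^2⟩ = 50.553.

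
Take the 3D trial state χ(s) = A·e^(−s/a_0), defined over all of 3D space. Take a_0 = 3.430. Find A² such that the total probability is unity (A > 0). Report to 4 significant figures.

Normalization requires ∫|χ|² 4πs² ds = 1, integrated from 0 to ∞.
(Spherical symmetry: dV = 4πs² ds.)
The integral (without the A² prefactor) comes out to π·a_0^3.
So A² = (π·a_0^3)^(−1).
Plugging in a_0 = 3.430 yields A = 0.088815.

A^2 ≈ 0.007888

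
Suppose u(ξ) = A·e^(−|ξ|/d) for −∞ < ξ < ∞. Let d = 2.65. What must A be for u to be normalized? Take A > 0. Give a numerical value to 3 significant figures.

We need A² ∫|f|² dξ = 1, taking the integral from −∞ to ∞.
With u = A·e^(−|ξ|/d), the integral evaluates to A²·[d].
Plugging in d = 2.65 yields A = 0.6143.

A ≈ 0.614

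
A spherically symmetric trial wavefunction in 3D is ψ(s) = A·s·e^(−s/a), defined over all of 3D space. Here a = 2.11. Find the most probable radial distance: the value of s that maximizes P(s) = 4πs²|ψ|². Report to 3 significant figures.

Differentiate P(s) = 4πs²|ψ|² with respect to s and set to zero.
This gives s = 2·a.
With a = 2.11, the most probable radial distance is 4.220.

s ≈ 4.22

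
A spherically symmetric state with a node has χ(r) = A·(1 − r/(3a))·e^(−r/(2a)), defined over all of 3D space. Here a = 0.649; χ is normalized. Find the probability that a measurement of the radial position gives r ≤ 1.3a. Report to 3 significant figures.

P ≈ 0.213

With dV = 4πr²dr, the probability is ∫|χ|² dV over r ≤ 1.3a.
A² is fixed by ∫₀^∞ 4πr²|χ|² dr = 1, i.e. A² = (8·π·a^3/3)^(−1).
In terms of u = r/a (A², 4π and the length scale all cancel between numerator and denominator), P = [∫_{0}^{1.3} u^2·(1 - u/3)^2·e^(-u) du] / [∫_{0}^{∞} u^2·(1 - u/3)^2·e^(-u) du].
With ∫ u^2·(1 - u/3)^2·e^(-u) du = (-u^4 + 2·u^3 - 3·u^2 - 6·u - 6)·e^(-u)/9 + C, the region integral is ≈ 0.14183 and the full one is 2/3.
Taking the ratio yields P = 0.2127.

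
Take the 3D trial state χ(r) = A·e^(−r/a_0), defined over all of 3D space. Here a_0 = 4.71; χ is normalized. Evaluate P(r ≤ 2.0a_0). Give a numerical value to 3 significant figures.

P ≈ 0.762

Integrate the radial probability density 4πr²|χ|² over r ≤ 2.0a_0.
Normalization gives A² = 1/(π·a_0^3).
In terms of u = r/a_0 (A², 4π and the length scale all cancel between numerator and denominator), P = [∫_{0}^{2.0} u^2·e^(-2·u) du] / [∫_{0}^{∞} u^2·e^(-2·u) du].
With ∫ u^2·e^(-2·u) du = -(2·u^2 + 2·u + 1)·e^(-2·u)/4 + C, the region integral is 1/4 - 13·e^(-4)/4 and the full one is 1/4.
The region integral divided by the full integral gives P = 0.7619.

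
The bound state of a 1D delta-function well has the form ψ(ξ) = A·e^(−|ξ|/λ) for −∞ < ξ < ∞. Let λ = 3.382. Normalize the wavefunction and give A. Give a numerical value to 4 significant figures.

A ≈ 0.5438

The normalization condition is ∫|ψ|² dξ = 1 from −∞ to ∞.
With ∫₀^∞ ξ^0 e^(−αξ) dξ = 0!/α^1, the integral (without the A² prefactor) comes out to λ.
Plugging in λ = 3.382 yields A = 0.54377.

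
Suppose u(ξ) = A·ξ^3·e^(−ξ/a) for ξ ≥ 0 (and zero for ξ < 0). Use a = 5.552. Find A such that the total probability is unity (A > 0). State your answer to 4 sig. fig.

A ≈ 0.001046

Normalization requires ∫|u|² dξ = 1, integrated from 0 to ∞.
Recall ∫₀^∞ ξ^m e^(−ξ/β) dξ = m!·β^(m+1), the integral (without the A² prefactor) comes out to 45·a^7/8.
Hence A² = 1/[45·a^7/8].
With a = 5.552: A² = 0.0000010933 and A = 0.0010456.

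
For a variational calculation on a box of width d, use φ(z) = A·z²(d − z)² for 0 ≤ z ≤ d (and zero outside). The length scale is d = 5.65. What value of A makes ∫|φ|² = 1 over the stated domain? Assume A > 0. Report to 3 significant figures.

A ≈ 0.0104

Require ∫ |φ|² dz = 1 over the whole domain.
Expanding the polynomial and integrating term by term, ∫|φ|² dz = A²·(d^9/630).
Setting this equal to 1 gives A² = 1/(d^9/630).
With d = 5.65: A² = 0.0001074 and A = 0.01036.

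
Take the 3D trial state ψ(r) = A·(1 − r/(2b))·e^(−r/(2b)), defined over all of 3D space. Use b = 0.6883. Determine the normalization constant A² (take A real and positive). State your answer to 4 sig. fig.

The normalization condition is ∫|ψ|² 4πr² dr = 1 from 0 to ∞.
With ∫₀^∞ r^4 e^(−αr) dr = 4!/α^5, the integral (without the A² prefactor) comes out to 8·π·b^3.
Plugging in b = 0.6883 yields A = 0.34931.

A^2 ≈ 0.1220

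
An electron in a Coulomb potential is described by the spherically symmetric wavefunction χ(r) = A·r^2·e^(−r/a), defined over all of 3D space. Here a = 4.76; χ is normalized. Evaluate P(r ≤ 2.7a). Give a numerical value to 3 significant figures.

Integrate the radial probability density 4πr²|χ|² over r ≤ 2.7a.
Normalization gives A² = 1/(45·π·a^7/2).
Substituting u = r/a, A², 4π and the length scale all cancel in the ratio: P = ∫_{0}^{2.7} u^6·e^(-2·u) du / ∫_{0}^{∞} u^6·e^(-2·u) du.
With ∫ u^6·e^(-2·u) du = -(4·u^6 + 12·u^5 + 30·u^4 + 60·u^3 + 90·u^2 + 90·u + 45)·e^(-2·u)/8 + C, the region integral is ≈ 1.6781 and the full one is 45/8.
Taking the ratio yields P = 0.2983.

P ≈ 0.298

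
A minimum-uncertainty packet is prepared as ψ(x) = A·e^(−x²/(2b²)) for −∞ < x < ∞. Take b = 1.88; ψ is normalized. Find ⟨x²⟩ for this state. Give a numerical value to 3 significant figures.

⟨x²⟩ = ∫ x^2 |ψ|² dx over the full domain.
Using the Gaussian integral ∫_{−∞}^{∞} e^(−αx²) dx = √(π/α), the ratio of the moment integral to the normalization integral gives ⟨x²⟩ = b^2/2.
Putting b = 1.88 gives 1.767.

⟨x^2⟩ ≈ 1.77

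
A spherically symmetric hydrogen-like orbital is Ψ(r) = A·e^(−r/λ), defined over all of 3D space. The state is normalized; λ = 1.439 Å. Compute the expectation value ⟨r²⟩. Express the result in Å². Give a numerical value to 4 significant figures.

⟨r^2⟩ ≈ 6.212 Å^2

The expectation value is the |Ψ|²-weighted average of r^2: ∫ r^2|Ψ|² 4πr² dr.
With ∫₀^∞ r^4 e^(−αr) dr = 4!/α^5, the ratio of the moment integral to the normalization integral gives ⟨r²⟩ = 3·λ^2.
Putting λ = 1.439 gives 6.2122.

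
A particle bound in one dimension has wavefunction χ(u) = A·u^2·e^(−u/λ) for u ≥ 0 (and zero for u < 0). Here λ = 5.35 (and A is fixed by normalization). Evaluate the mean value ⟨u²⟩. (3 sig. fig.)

⟨u²⟩ = ∫ u^2 |χ|² du over the full domain.
Recall ∫₀^∞ u^m e^(−u/β) du = m!·β^(m+1), evaluating both integrals, ⟨u²⟩ = 15·λ^2/2.
With λ = 5.35, ⟨u^2⟩ = 214.7.

⟨u^2⟩ ≈ 215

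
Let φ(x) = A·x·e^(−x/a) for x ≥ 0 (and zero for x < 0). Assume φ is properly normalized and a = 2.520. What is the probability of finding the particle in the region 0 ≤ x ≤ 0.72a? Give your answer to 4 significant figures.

|φ|² is the probability density, so P = ∫_{0}^{0.72a} |φ|² dx.
With A² fixed by ∫|φ|² = 1, i.e. A² = (a^3/4)^(−1), substitute and integrate.
In terms of u = x/a (A² and the length scale cancel between numerator and denominator), P = [∫_{0}^{0.72} u^2·e^(-2·u) du] / [∫_{0}^{∞} u^2·e^(-2·u) du].
An antiderivative of u^2·e^(-2·u) is -(2·u^2 + 2·u + 1)·e^(-2·u)/4; evaluating from 0 to 0.72 gives 1/4 - 2173·e^(-36/25)/2500, while the full integral is 1/4.
Taking the ratio, P = 0.17625.

P ≈ 0.1762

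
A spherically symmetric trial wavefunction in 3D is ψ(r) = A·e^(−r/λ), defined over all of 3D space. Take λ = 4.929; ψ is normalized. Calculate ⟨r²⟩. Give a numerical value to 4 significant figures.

⟨r²⟩ = ∫ r^2 |ψ|² 4πr² dr over the full domain.
Using ∫₀^∞ rⁿ e^(−αr) dr = n!/αⁿ⁺¹, the ratio of the moment integral to the normalization integral gives ⟨r²⟩ = 3·λ^2.
With λ = 4.929, ⟨r^2⟩ = 72.885.

⟨r^2⟩ ≈ 72.89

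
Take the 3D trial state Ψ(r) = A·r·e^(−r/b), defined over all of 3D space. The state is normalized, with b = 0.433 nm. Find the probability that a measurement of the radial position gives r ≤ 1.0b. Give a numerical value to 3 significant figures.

P = ∫ |Ψ|² 4πr² dr over r ≤ 1.0b.
A² is fixed by ∫₀^∞ 4πr²|Ψ|² dr = 1, i.e. A² = (3·π·b^5)^(−1).
Substituting u = r/b, A², 4π and the length scale all cancel in the ratio: P = ∫_{0}^{1.0} u^4·e^(-2·u) du / ∫_{0}^{∞} u^4·e^(-2·u) du.
With ∫ u^4·e^(-2·u) du = -(u^4/2 + u^3 + 3·u^2/2 + 3·u/2 + 3/4)·e^(-2·u) + C, the region integral is 3/4 - 21·e^(-2)/4 and the full one is 3/4.
This evaluates to P = 0.05265.

P ≈ 0.0527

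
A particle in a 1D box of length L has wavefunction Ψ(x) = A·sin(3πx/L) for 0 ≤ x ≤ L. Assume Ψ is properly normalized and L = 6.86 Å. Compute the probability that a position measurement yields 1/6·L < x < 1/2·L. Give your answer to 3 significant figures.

P ≈ 0.333

The probability is P = ∫ |Ψ|² dx over [1/6·L, 1/2·L].
Since A² = 1/(L/2), this is the region integral divided by the full normalization integral.
In terms of u = x/L (A² and the length scale cancel between numerator and denominator), P = [∫_{1/6}^{1/2} sin(3·π·u)^2 du] / [∫_{0}^{1} sin(3·π·u)^2 du].
An antiderivative of sin(3·π·u)^2 is u/2 - sin(6·π·u)/(12·π); evaluating from 1/6 to 1/2 gives 1/6, while the full integral is 1/2.
Evaluating gives P = 1/3.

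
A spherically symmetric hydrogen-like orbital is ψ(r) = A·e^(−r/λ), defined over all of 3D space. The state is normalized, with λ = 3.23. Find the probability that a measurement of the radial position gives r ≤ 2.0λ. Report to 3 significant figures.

With dV = 4πr²dr, the probability is ∫|ψ|² dV over r ≤ 2.0λ.
A² is fixed by ∫₀^∞ 4πr²|ψ|² dr = 1, i.e. A² = (π·λ^3)^(−1).
In terms of u = r/λ (A², 4π and the length scale all cancel between numerator and denominator), P = [∫_{0}^{2.0} u^2·e^(-2·u) du] / [∫_{0}^{∞} u^2·e^(-2·u) du].
With ∫ u^2·e^(-2·u) du = -(2·u^2 + 2·u + 1)·e^(-2·u)/4 + C, the region integral is 1/4 - 13·e^(-4)/4 and the full one is 1/4.
Taking the ratio yields P = 0.7619.

P ≈ 0.762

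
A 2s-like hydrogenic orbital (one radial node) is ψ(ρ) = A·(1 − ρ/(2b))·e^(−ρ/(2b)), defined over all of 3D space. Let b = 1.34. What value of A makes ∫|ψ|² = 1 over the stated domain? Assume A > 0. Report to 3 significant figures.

A ≈ 0.129

We need A² ∫|f|² 4πρ² dρ = 1, taking the integral from 0 to ∞.
(Spherical symmetry: dV = 4πρ² dρ.)
Carrying out the integral gives A² · 8·π·b^3.
Plugging in b = 1.34 yields A = 0.1286.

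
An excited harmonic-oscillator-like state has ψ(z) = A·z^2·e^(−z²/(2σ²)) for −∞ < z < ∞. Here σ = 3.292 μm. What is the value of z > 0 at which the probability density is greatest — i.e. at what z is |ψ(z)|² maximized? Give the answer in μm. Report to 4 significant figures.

z ≈ 4.656 μm

Set d/dz [|ψ(z)|²] = 0 and solve for z > 0.
This gives z = √(2)·σ.
With σ = 3.292, the value of z > 0 at which the probability density is greatest is 4.6556 μm.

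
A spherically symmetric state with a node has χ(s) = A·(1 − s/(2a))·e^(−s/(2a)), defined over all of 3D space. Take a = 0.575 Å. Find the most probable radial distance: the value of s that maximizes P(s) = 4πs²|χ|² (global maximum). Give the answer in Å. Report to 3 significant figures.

Differentiate P(s) = 4πs²|χ|² with respect to s and set to zero.
This gives s = a·(√(5) + 3).
With a = 0.575, the most probable radial distance is 3.011 Å.

s ≈ 3.01 Å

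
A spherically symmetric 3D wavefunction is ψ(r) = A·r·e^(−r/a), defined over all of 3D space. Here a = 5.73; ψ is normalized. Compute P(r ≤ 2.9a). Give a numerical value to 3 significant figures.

P ≈ 0.687

Integrate the radial probability density 4πr²|ψ|² over r ≤ 2.9a.
The full normalization integral is A²·[3·π·a^5] = 1, fixing A².
Let u = r/a; then A², 4π and the length scale all cancel, so P = ∫_{0}^{2.9} u^4·e^(-2·u) du ÷ ∫_{0}^{∞} u^4·e^(-2·u) du.
With ∫ u^4·e^(-2·u) du = -(u^4/2 + u^3 + 3·u^2/2 + 3·u/2 + 3/4)·e^(-2·u) + C, the region integral is ≈ 0.51546 and the full one is 3/4.
Taking the ratio yields P = 0.6873.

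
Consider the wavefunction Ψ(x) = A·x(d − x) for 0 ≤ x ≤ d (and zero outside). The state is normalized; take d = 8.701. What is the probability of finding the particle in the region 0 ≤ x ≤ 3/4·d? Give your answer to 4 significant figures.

P ≈ 0.8965

The probability is P = ∫ |Ψ|² dx over [0, 3/4·d].
With A² fixed by ∫|Ψ|² = 1, i.e. A² = (d^5/30)^(−1), substitute and integrate.
In terms of u = x/d (A² and the length scale cancel between numerator and denominator), P = [∫_{0}^{3/4} u^2·(1 - u)^2 du] / [∫_{0}^{1} u^2·(1 - u)^2 du].
With ∫ u^2·(1 - u)^2 du = u^3·(6·u^2 - 15·u + 10)/30 + C, the region integral is 153/5120 and the full one is 1/30.
This works out to P = 459/512.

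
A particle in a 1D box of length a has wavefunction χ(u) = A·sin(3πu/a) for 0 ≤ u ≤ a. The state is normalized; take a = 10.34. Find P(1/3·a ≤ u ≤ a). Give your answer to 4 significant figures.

The probability is P = ∫ |χ|² du over [1/3·a, a].
The normalization integral ∫|χ|²du over the whole domain equals a/2·A², and A² cancels in the ratio.
Substituting t = u/a, A² and the length scale cancel in the ratio: P = ∫_{1/3}^{1} sin(3·π·t)^2 dt / ∫_{0}^{1} sin(3·π·t)^2 dt.
An antiderivative of sin(3·π·t)^2 is t/2 - sin(6·π·t)/(12·π); evaluating from 1/3 to 1 gives 1/3, while the full integral is 1/2.
This works out to P = 2/3.

P ≈ 0.6667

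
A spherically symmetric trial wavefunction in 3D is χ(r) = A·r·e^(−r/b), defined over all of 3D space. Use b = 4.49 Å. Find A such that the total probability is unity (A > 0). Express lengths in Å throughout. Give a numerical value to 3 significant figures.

Normalization requires ∫|χ|² 4πr² dr = 1, integrated from 0 to ∞.
In 3D with spherical symmetry the volume element is 4πr² dr.
Carrying out the integral gives A² · 3·π·b^5.
Hence A² = 1/[3·π·b^5].
With b = 4.49: A² = 0.00005814 and A = 0.007625.

A ≈ 0.00763 Å^(-5/2)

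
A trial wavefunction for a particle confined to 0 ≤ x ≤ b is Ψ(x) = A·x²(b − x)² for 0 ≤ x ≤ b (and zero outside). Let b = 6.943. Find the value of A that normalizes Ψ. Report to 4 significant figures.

Normalization requires ∫|Ψ|² dx = 1, integrated from 0 to b.
Expanding the polynomial and integrating term by term, ∫|Ψ|² dx = A²·(b^9/630).
So A² = (b^9/630)^(−1).
Plugging in b = 6.943 yields A = 0.0040993.

A ≈ 0.004099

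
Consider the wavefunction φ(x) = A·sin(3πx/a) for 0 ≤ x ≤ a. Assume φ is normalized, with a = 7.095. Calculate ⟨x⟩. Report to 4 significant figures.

By definition ⟨x⟩ = ∫ x |φ(x)|² dx.
With ∫₀^a sin²(nπx/a) dx = a/2, evaluating both integrals, ⟨x⟩ = a/2.
Putting a = 7.095 gives 3.5475.

⟨x⟩ ≈ 3.548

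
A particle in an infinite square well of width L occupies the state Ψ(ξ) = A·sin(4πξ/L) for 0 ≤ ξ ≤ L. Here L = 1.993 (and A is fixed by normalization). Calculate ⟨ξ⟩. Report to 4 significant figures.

⟨ξ⟩ ≈ 0.9965

The expectation value is the |Ψ|²-weighted average of ξ: ∫ ξ|Ψ|² dξ.
Evaluating both integrals, ⟨ξ⟩ = L/2.
Putting L = 1.993 gives 0.99650.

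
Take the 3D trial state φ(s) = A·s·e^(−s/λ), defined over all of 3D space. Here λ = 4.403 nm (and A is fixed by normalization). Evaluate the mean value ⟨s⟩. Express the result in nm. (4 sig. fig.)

⟨s⟩ ≈ 11.01 nm

The expectation value is the |φ|²-weighted average of s: ∫ s|φ|² 4πs² ds.
Recall ∫₀^∞ s^m e^(−s/β) ds = m!·β^(m+1), evaluating both integrals, ⟨s⟩ = 5·λ/2.
With λ = 4.403, ⟨s⟩ = 11.008.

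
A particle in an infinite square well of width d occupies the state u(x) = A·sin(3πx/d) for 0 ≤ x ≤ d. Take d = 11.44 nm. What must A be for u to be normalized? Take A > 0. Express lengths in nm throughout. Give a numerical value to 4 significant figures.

A ≈ 0.4181 nm^(-1/2)

Require ∫ |u|² dx = 1 over the whole domain.
With ∫₀^d sin²(nπx/d) dx = d/2, ∫|u|² dx = A²·(d/2).
Setting this equal to 1 gives A² = 1/(d/2).
Plugging in d = 11.44 yields A = 0.41812.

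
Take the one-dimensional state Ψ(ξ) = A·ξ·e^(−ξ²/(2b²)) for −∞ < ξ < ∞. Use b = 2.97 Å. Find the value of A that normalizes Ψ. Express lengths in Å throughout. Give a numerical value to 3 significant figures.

A ≈ 0.208 Å^(-3/2)

Require ∫ |Ψ|² dξ = 1 over the whole domain.
Using the Gaussian integral ∫_{−∞}^{∞} e^(−αξ²) dξ = √(π/α), carrying out the integral gives A² · √(π)·b^3/2.
Hence A² = 1/[√(π)·b^3/2].
Plugging in b = 2.97 yields A = 0.2075.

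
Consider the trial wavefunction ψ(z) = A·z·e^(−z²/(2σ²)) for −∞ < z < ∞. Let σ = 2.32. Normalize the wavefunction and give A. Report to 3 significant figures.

A ≈ 0.301

Normalization requires ∫|ψ|² dz = 1, integrated from −∞ to ∞.
The integral (without the A² prefactor) comes out to √(π)·σ^3/2.
With σ = 2.32: A² = 0.09036 and A = 0.3006.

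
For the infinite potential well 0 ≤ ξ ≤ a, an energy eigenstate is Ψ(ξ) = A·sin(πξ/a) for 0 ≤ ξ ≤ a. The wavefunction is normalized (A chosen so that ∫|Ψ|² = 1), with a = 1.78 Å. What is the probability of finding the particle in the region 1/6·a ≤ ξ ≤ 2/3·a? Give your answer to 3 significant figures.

P ≈ 0.776

|Ψ|² is the probability density, so P = ∫_{1/6·a}^{2/3·a} |Ψ|² dξ.
The normalization integral ∫|Ψ|²dξ over the whole domain equals a/2·A², and A² cancels in the ratio.
Let u = ξ/a; then A² and the length scale cancel, so P = ∫_{1/6}^{2/3} sin(π·u)^2 du ÷ ∫_{0}^{1} sin(π·u)^2 du.
An antiderivative of sin(π·u)^2 is u/2 - sin(2·π·u)/(4·π); evaluating from 1/6 to 2/3 gives √(3)/(4·π) + 1/4, while the full integral is 1/2.
Evaluating gives P = (√(3) + π)/(2·π).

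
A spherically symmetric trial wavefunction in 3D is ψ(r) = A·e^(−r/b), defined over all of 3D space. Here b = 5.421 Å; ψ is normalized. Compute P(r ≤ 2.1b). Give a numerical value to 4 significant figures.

P ≈ 0.7898

Integrate the radial probability density 4πr²|ψ|² over r ≤ 2.1b.
A² is fixed by ∫₀^∞ 4πr²|ψ|² dr = 1, i.e. A² = (π·b^3)^(−1).
Let u = r/b; then A², 4π and the length scale all cancel, so P = ∫_{0}^{2.1} u^2·e^(-2·u) du ÷ ∫_{0}^{∞} u^2·e^(-2·u) du.
An antiderivative of u^2·e^(-2·u) is -(2·u^2 + 2·u + 1)·e^(-2·u)/4; evaluating from 0 to 2.1 gives 1/4 - 701·e^(-21/5)/200, while the full integral is 1/4.
The region integral divided by the full integral gives P = 0.78976.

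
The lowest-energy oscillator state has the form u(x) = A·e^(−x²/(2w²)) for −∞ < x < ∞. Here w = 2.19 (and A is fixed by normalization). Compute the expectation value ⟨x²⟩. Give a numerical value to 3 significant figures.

The expectation value is the |u|²-weighted average of x^2: ∫ x^2|u|² dx.
Since the A² factors cancel between numerator and denominator, ⟨x²⟩ = w^2/2.
Putting w = 2.19 gives 2.398.

⟨x^2⟩ ≈ 2.40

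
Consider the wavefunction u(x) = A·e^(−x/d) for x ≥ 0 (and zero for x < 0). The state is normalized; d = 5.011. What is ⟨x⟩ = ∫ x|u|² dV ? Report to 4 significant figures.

⟨x⟩ ≈ 2.506

The expectation value is the |u|²-weighted average of x: ∫ x|u|² dx.
Evaluating both integrals, ⟨x⟩ = d/2.
Putting d = 5.011 gives 2.5055.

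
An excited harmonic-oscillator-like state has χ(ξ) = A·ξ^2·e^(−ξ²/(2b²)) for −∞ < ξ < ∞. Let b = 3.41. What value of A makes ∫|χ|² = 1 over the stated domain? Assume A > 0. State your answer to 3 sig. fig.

The normalization condition is ∫|χ|² dξ = 1 from −∞ to ∞.
Using the Gaussian integral ∫_{−∞}^{∞} e^(−αξ²) dξ = √(π/α), with χ = A·ξ^2·e^(−ξ²/(2b²)), the integral evaluates to A²·[3·√(π)·b^5/4].
Setting this equal to 1 gives A² = 1/(3·√(π)·b^5/4).
Plugging in b = 3.41 yields A = 0.04039.

A ≈ 0.0404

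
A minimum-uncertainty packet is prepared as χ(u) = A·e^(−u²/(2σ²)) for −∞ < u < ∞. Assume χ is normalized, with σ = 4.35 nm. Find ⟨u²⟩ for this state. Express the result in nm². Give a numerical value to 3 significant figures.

⟨u^2⟩ ≈ 9.46 nm^2

⟨u²⟩ = ∫ u^2 |χ|² du over the full domain.
Differentiating ∫e^(−αu²) du = √(π/α) under α to get the higher moments, since the A² factors cancel between numerator and denominator, ⟨u²⟩ = σ^2/2.
With σ = 4.35, ⟨u^2⟩ = 9.461.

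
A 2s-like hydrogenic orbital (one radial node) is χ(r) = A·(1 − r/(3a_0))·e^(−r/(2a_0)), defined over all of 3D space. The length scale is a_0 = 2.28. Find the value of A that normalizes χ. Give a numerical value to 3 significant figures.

We need A² ∫|f|² 4πr² dr = 1, taking the integral from 0 to ∞.
With χ = A·(1 − r/(3a_0))·e^(−r/(2a_0)), the integral evaluates to A²·[8·π·a_0^3/3].
So A² = (8·π·a_0^3/3)^(−1).
With a_0 = 2.28: A² = 0.01007 and A = 0.1004.

A ≈ 0.100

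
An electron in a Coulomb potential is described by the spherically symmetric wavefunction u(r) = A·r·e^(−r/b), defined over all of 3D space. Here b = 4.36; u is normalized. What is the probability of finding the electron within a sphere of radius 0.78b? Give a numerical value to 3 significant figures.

P ≈ 0.0215

P = ∫ |u|² 4πr² dr over r ≤ 0.78b.
The full normalization integral is A²·[3·π·b^5] = 1, fixing A².
Substituting t = r/b, A², 4π and the length scale all cancel in the ratio: P = ∫_{0}^{0.78} t^4·e^(-2·t) dt / ∫_{0}^{∞} t^4·e^(-2·t) dt.
Using ∫ t^4·e^(-2·t) dt = -(t^4/2 + t^3 + 3·t^2/2 + 3·t/2 + 3/4)·e^(-2·t), the numerator is ≈ 0.016157 and the denominator is 3/4.
This evaluates to P = 0.02154.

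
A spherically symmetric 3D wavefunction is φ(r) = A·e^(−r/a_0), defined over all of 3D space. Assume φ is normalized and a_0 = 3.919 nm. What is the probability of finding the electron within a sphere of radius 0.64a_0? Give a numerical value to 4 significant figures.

P ≈ 0.1383

Integrate the radial probability density 4πr²|φ|² over r ≤ 0.64a_0.
The full normalization integral is A²·[π·a_0^3] = 1, fixing A².
Let u = r/a_0; then A², 4π and the length scale all cancel, so P = ∫_{0}^{0.64} u^2·e^(-2·u) du ÷ ∫_{0}^{∞} u^2·e^(-2·u) du.
An antiderivative of u^2·e^(-2·u) is -(2·u^2 + 2·u + 1)·e^(-2·u)/4; evaluating from 0 to 0.64 gives 1/4 - 1937·e^(-32/25)/2500, while the full integral is 1/4.
This evaluates to P = 0.13831.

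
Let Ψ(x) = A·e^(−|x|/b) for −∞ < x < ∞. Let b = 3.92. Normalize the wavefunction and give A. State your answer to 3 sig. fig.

Normalization requires ∫|Ψ|² dx = 1, integrated from −∞ to ∞.
∫|Ψ|² dx = A²·(b).
So A² = (b)^(−1).
Substituting b = 3.92 gives A² = 0.2551, so A = 0.5051.

A ≈ 0.505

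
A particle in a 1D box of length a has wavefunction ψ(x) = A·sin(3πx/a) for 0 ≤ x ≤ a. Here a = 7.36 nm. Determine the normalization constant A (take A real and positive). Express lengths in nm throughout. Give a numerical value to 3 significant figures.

We need A² ∫|f|² dx = 1, taking the integral from 0 to a.
The integral (without the A² prefactor) comes out to a/2.
So A² = (a/2)^(−1).
With a = 7.36: A² = 0.2717 and A = 0.5213.

A ≈ 0.521 nm^(-1/2)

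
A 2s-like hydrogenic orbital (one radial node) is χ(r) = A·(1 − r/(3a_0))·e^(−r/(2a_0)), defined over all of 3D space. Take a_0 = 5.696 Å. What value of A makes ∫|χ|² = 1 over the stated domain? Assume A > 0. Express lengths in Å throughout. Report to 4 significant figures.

Require ∫ |χ|² 4πr² dr = 1 over the whole domain.
In 3D with spherical symmetry the volume element is 4πr² dr.
With ∫₀^∞ r^4 e^(−αr) dr = 4!/α^5, ∫|χ|² 4πr² dr = A²·(8·π·a_0^3/3).
So A² = (8·π·a_0^3/3)^(−1).
Plugging in a_0 = 5.696 yields A = 0.025415.

A ≈ 0.02541 Å^(-3/2)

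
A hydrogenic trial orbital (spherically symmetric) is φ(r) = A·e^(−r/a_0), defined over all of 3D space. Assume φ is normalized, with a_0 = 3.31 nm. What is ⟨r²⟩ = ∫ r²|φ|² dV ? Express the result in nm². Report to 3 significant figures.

⟨r^2⟩ ≈ 32.9 nm^2

By definition ⟨r²⟩ = ∫ r^2 |φ(r)|² 4πr² dr.
Evaluating both integrals, ⟨r²⟩ = 3·a_0^2.
Putting a_0 = 3.31 gives 32.87.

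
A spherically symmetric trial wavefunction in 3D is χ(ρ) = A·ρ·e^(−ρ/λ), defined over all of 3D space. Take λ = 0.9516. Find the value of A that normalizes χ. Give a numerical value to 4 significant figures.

A ≈ 0.3687

We need A² ∫|f|² 4πρ² dρ = 1, taking the integral from 0 to ∞.
(Spherical symmetry: dV = 4πρ² dρ.)
∫|χ|² 4πρ² dρ = A²·(3·π·λ^5).
Plugging in λ = 0.9516 yields A = 0.36875.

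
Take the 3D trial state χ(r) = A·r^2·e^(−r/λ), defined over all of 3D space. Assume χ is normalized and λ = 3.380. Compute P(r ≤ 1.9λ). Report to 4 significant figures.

P = ∫ |χ|² 4πr² dr over r ≤ 1.9λ.
Normalization gives A² = 1/(45·π·λ^7/2).
In terms of u = r/λ (A², 4π and the length scale all cancel between numerator and denominator), P = [∫_{0}^{1.9} u^6·e^(-2·u) du] / [∫_{0}^{∞} u^6·e^(-2·u) du].
An antiderivative of u^6·e^(-2·u) is -(4·u^6 + 12·u^5 + 30·u^4 + 60·u^3 + 90·u^2 + 90·u + 45)·e^(-2·u)/8; evaluating from 0 to 1.9 gives ≈ 0.511270, while the full integral is 45/8.
Taking the ratio yields P = 0.090892.

P ≈ 0.09089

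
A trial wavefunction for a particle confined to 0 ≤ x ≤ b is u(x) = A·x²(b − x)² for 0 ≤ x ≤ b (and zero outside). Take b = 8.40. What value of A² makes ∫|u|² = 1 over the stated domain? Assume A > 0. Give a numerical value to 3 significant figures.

The normalization condition is ∫|u|² dx = 1 from 0 to b.
Expanding the polynomial and integrating term by term, with u = A·x²(b − x)², the integral evaluates to A²·[b^9/630].
Hence A² = 1/[b^9/630].
Plugging in b = 8.40 yields A = 0.001739.

A^2 ≈ 0.00000303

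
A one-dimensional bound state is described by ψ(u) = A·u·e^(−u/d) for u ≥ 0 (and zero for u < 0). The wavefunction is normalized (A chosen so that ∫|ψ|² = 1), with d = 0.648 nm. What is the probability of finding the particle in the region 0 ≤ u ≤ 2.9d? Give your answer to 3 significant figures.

|ψ|² is the probability density, so P = ∫_{0}^{2.9d} |ψ|² du.
The normalization integral ∫|ψ|²du over the whole domain equals d^3/4·A², and A² cancels in the ratio.
Let t = u/d; then A² and the length scale cancel, so P = ∫_{0}^{2.9} t^2·e^(-2·t) dt ÷ ∫_{0}^{∞} t^2·e^(-2·t) dt.
An antiderivative of t^2·e^(-2·t) is -(2·t^2 + 2·t + 1)·e^(-2·t)/4; evaluating from 0 to 2.9 gives 1/4 - 1181·e^(-29/5)/200, while the full integral is 1/4.
This works out to P = 0.9285.

P ≈ 0.928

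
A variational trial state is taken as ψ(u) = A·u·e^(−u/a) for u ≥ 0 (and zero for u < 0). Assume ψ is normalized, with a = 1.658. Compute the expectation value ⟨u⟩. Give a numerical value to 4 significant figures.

By definition ⟨u⟩ = ∫ u |ψ(u)|² du.
Evaluating both integrals, ⟨u⟩ = 3·a/2.
With a = 1.658, ⟨u⟩ = 2.4870.

⟨u⟩ ≈ 2.487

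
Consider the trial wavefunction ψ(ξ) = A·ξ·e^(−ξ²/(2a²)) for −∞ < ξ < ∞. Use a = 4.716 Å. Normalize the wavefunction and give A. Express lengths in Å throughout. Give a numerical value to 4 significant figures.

A ≈ 0.1037 Å^(-3/2)

Require ∫ |ψ|² dξ = 1 over the whole domain.
With ψ = A·ξ·e^(−ξ²/(2a²)), the integral evaluates to A²·[√(π)·a^3/2].
Setting this equal to 1 gives A² = 1/(√(π)·a^3/2).
Substituting a = 4.716 gives A² = 0.010758, so A = 0.10372.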